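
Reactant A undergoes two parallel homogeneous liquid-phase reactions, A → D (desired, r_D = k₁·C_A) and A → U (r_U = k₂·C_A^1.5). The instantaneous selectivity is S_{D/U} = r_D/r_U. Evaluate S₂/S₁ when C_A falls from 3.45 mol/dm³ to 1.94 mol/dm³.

S_{D/U} = (k₁/k₂)·C_A^-0.5, so S₂/S₁ = (C_{A,2}/C_{A,1})^-0.5.
= (1.94/3.45)^(-0.5) = (0.5623)^(-0.5) = 1.33.
Selectivity toward D rises as C_A falls — low-concentration operation is favoured.

1.33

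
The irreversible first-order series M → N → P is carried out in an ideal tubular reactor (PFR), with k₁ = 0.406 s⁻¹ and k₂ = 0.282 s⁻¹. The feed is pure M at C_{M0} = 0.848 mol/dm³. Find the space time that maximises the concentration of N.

The intermediate peaks when r₁ = r₂, i.e. k₁e^(−k₁τ) = k₂e^(−k₂τ), giving τ_opt = ln(k₂/k₁)/(k₂−k₁).
= ln(0.282/0.406)/(0.282−0.406) = ln(0.6946)/-0.1240 = -0.3644/-0.1240 = 2.94 s.

2.94 s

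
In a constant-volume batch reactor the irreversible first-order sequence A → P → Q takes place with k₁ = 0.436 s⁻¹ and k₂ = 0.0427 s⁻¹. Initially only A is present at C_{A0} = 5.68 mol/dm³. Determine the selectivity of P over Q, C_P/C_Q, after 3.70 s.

Solving the coupled first-order balances gives C_P(t) = [k₁/(k₂−k₁)]·C_{A0}·(e^(−k₁t) − e^(−k₂t)).
e^(−k₁t) = e^(−0.436×3.70) = e^(−1.613) = 0.1992; e^(−k₂t) = e^(−0.1580) = 0.8539.
C_P = 0.436×5.68/(0.0427−0.436) × (0.1992−0.8539) = (-6.297)×(-0.6546) = 4.122 mol/dm³.
C_A = C_{A0}e^(−k₁t) = 1.132 mol/dm³, so C_Q = C_{A0}−C_A−C_P = 0.4264 mol/dm³; C_P/C_Q = 9.67.

9.67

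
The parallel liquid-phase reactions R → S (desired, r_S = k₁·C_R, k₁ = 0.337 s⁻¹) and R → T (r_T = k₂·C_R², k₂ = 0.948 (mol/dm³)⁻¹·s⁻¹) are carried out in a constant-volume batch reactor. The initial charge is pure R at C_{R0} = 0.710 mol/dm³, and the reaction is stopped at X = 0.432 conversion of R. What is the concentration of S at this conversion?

0.121 mol/dm³

C_R = C_{R0}(1−X) = 0.4033 mol/dm³.
Along a PFR/batch, dC_S/dC_R = −r_S/(r_S+r_T) = −k₁/(k₁+k₂·C_R).
Integrating from C_{R0} to C_R: C_S = (0.337/0.948)·ln[(0.337+0.948·0.710)/(0.337+0.948·0.403)] = 0.3555·ln(1.010/0.7193) = 0.1207 mol/dm³.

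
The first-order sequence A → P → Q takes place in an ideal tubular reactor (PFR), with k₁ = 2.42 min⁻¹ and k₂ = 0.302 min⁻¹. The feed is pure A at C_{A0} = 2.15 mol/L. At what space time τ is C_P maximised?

0.983 min

For first-order series the maximum of C_P occurs at τ_opt = ln(k₂/k₁)/(k₂−k₁).
= ln(0.302/2.42)/(0.302−2.42) = ln(0.1248)/-2.118 = -2.081/-2.118 = 0.983 min.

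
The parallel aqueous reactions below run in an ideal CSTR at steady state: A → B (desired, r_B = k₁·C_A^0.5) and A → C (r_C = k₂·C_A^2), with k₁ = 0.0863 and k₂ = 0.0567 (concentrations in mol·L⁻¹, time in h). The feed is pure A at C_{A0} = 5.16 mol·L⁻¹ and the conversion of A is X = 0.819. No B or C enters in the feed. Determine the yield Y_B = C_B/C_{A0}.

Exit C_A = C_{A0}(1−X) = 5.16×0.181 = 0.9340 mol·L⁻¹.
Rates in a CSTR are evaluated at the outlet concentration: r_B = 0.0863×0.9340^0.5 = 0.08340, r_C = 0.0567×0.9340^2 = 0.04946.
Fraction of consumed A going to B: r_B/(r_B+r_C) = 0.6277.
C_B = 0.6277·C_{A0}·X = 0.6277×5.16×0.819 = 2.65 mol·L⁻¹; Y_B = C_B/C_{A0} = 0.514.

0.514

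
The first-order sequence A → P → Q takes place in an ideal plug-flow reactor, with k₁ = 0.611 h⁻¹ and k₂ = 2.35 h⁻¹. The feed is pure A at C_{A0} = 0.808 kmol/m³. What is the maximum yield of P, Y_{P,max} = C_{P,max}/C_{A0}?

0.162

Evaluating C_P at τ_opt = ln(k₂/k₁)/(k₂−k₁) gives C_{P,max}/C_{A0} = (k₁/k₂)^[k₂/(k₂−k₁)].
= (0.611/2.35)^(2.35/(2.35−0.611)) = (0.2600)^(1.351) = 0.1620.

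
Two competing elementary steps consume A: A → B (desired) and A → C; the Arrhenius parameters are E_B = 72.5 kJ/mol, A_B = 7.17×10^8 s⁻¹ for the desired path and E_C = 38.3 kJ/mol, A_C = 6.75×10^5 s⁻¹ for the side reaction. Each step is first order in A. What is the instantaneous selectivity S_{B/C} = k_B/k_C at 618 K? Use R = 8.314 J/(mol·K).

1.37

With equal orders, S_{B/C} = k_B/k_C = (A_B/A_C)·exp[(E_C−E_B)/(RT)].
(E_C−E_B)/(RT) = (38.3−72.5)×10³/(8.314×618) = -34200/5138 = -6.656.
k_B/k_C = (7.17×10^8/6.75×10^5)·exp(-6.656) = 1062 × 0.001286 = 1.37.
Since E_B > E_C, raising the temperature improves selectivity toward B.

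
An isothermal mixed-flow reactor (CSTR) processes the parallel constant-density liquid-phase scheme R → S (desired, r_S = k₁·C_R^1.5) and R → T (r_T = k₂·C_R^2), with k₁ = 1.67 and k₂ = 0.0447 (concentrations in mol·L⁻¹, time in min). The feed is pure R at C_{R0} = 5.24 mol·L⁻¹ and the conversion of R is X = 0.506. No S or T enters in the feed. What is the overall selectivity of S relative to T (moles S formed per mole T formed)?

Exit C_R = C_{R0}(1−X) = 5.24×0.494 = 2.589 mol·L⁻¹.
A CSTR operates uniformly at the exit composition, giving r_S = 6.955 and r_T = 0.2995 (each k·C_R^n at C_R = 2.589).
Overall selectivity = C_S/C_T = r_Sτ/(r_Tτ) = r_S/r_T = 23.2.

23.2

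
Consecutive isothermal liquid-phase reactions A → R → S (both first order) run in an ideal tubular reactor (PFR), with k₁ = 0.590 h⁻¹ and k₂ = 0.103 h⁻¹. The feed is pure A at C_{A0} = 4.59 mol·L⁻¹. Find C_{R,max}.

3.17 mol·L⁻¹

Evaluating C_R at τ_opt = ln(k₂/k₁)/(k₂−k₁) gives C_{R,max}/C_{A0} = (k₁/k₂)^[k₂/(k₂−k₁)].
= (0.590/0.103)^(0.103/(0.103−0.590)) = (5.728)^(-0.2115) = 0.6913.
C_{R,max} = 0.6913×4.59 = 3.17 mol·L⁻¹.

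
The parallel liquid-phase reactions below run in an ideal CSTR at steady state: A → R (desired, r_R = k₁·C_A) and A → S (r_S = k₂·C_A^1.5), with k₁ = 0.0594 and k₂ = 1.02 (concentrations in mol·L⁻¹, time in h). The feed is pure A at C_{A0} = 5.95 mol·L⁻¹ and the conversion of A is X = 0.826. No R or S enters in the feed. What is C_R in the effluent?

0.266 mol·L⁻¹

Exit C_A = C_{A0}(1−X) = 5.95×0.174 = 1.035 mol·L⁻¹.
In a CSTR the entire volume is at exit conditions, so r_R = 0.0594×1.035 = 0.06150 and r_S = 1.02×1.035^1.5 = 1.074.
Fraction of consumed A going to R: r_R/(r_R+r_S) = 0.05414.
C_R = 0.05414·C_{A0}·X = 0.05414×5.95×0.826 = 0.266 mol·L⁻¹.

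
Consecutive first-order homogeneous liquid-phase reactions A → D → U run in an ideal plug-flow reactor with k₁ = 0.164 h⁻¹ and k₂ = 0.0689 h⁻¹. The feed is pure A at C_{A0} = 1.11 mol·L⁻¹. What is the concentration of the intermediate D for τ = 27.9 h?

0.260 mol·L⁻¹

For first-order series with pure A initially, C_D(τ) = k₁C_{A0}/(k₂−k₁)·(e^(−k₁τ) − e^(−k₂τ)).
e^(−k₁τ) = e^(−0.164×27.9) = e^(−4.576) = 0.01030; e^(−k₂τ) = e^(−1.922) = 0.1463.
C_D = 0.164×1.11/(0.0689−0.164) × (0.01030−0.1463) = (-1.914)×(-0.1360) = 0.2603 mol·L⁻¹.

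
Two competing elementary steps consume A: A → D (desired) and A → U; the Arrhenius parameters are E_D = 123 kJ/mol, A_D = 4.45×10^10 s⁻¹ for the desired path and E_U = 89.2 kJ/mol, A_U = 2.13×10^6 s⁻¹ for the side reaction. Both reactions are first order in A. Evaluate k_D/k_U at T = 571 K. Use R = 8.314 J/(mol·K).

Since both paths have the same order in A, the concentration cancels and S_{D/U} = k_D/k_U = (A_D/A_U)·exp[(E_U−E_D)/(RT)].
(E_U−E_D)/(RT) = (89.2−123)×10³/(8.314×571) = -33800/4747 = -7.120.
k_D/k_U = (4.45×10^10/2.13×10^6)·exp(-7.120) = 20892 × 8.089×10^-4 = 16.9.
Since E_D > E_U, raising the temperature improves selectivity toward D.

16.9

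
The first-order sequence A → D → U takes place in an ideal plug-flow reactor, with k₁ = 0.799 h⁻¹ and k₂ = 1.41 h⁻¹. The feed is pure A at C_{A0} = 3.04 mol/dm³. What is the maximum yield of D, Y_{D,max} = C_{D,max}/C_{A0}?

For a first-order series the maximum intermediate yield is C_{D,max}/C_{A0} = (k₁/k₂)^[k₂/(k₂−k₁)].
= (0.799/1.41)^(1.41/(1.41−0.799)) = (0.5667)^(2.308) = 0.2696.

0.270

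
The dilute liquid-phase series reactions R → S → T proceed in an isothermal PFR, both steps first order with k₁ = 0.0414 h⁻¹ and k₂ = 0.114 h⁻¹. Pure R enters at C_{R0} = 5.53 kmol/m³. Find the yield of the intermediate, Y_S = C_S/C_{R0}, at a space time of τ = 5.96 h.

Solving the coupled first-order balances gives C_S(τ) = [k₁/(k₂−k₁)]·C_{R0}·(e^(−k₁τ) − e^(−k₂τ)).
e^(−k₁τ) = e^(−0.0414×5.96) = e^(−0.2467) = 0.7813; e^(−k₂τ) = e^(−0.6794) = 0.5069.
C_S = 0.0414×5.53/(0.114−0.0414) × (0.7813−0.5069) = 3.153×0.2744 = 0.8654 kmol/m³.
Y_S = C_S/C_{R0} = 0.8654/5.53 = 0.156.

0.156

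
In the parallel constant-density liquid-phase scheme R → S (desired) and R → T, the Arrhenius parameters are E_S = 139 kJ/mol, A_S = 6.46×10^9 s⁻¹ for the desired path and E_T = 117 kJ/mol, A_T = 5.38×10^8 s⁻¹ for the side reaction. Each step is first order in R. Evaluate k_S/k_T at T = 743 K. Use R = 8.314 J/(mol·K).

0.341

Since both paths have the same order in R, the concentration cancels and S_{S/T} = k_S/k_T = (A_S/A_T)·exp[(E_T−E_S)/(RT)].
(E_T−E_S)/(RT) = (117−139)×10³/(8.314×743) = -22000/6177 = -3.561.
k_S/k_T = (6.46×10^9/5.38×10^8)·exp(-3.561) = 12.01 × 0.02840 = 0.341.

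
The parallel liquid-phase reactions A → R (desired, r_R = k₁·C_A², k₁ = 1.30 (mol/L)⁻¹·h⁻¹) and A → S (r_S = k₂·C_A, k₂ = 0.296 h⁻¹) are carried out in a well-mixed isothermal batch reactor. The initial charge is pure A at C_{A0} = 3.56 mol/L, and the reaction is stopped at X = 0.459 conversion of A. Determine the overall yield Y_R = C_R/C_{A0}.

0.423

C_A = C_{A0}(1−X) = 1.926 mol/L.
Along a PFR/batch, dC_S/dC_A = −r_S/(r_R+r_S) = −k₂/(k₂+k₁·C_A).
Integrating from C_{A0} to C_A: C_S = (0.296/1.30)·ln[(0.296+1.30·3.56)/(0.296+1.30·1.93)] = 0.2277·ln(4.924/2.800) = 0.1286 mol/L.
Then C_R = (C_{A0}−C_A) − C_S = 1.634 − 0.1286 = 1.505 mol/L.
Y_R = C_R/C_{A0} = 1.505/3.56 = 0.423.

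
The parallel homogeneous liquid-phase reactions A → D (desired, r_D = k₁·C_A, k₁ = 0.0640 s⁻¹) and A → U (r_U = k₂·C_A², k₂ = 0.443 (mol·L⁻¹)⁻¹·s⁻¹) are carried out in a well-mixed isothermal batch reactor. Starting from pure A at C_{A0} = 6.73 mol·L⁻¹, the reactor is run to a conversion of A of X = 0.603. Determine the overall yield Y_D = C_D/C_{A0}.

C_A = C_{A0}(1−X) = 2.672 mol·L⁻¹.
Along a PFR/batch, dC_D/dC_A = −r_D/(r_D+r_U) = −k₁/(k₁+k₂·C_A).
Integrating from C_{A0} to C_A: C_D = (0.0640/0.443)·ln[(0.0640+0.443·6.73)/(0.0640+0.443·2.67)] = 0.1445·ln(3.045/1.248) = 0.1289 mol·L⁻¹.
Y_D = C_D/C_{A0} = 0.1289/6.73 = 0.0192.

0.0192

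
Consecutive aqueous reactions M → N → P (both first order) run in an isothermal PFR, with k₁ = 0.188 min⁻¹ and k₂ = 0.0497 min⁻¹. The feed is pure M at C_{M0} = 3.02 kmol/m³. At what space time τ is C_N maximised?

9.62 min

The intermediate peaks when r₁ = r₂, i.e. k₁e^(−k₁τ) = k₂e^(−k₂τ), giving τ_opt = ln(k₂/k₁)/(k₂−k₁).
= ln(0.0497/0.188)/(0.0497−0.188) = ln(0.2644)/-0.1383 = -1.330/-0.1383 = 9.62 min.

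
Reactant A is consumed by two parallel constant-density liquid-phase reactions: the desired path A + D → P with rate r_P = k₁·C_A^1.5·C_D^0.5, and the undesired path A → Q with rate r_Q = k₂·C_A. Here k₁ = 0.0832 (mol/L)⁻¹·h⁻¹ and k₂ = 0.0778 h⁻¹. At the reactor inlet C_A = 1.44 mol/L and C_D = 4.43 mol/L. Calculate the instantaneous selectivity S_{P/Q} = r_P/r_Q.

2.70

S_{P/Q} = r_P/r_Q = (k₁·C_A^1.5·C_D^0.5)/(k₂·C_A) = (k₁/k₂)·C_A^0.5·C_D^0.5.
= (0.0832×1.440^1.5×4.430^0.5) / (0.0778×1.440) = 0.3026/0.1120 = 2.70.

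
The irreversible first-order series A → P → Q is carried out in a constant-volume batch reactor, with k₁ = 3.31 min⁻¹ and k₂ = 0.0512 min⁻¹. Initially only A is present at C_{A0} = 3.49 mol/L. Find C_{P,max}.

3.27 mol/L

Evaluating C_P at t_opt = ln(k₂/k₁)/(k₂−k₁) gives C_{P,max}/C_{A0} = (k₁/k₂)^[k₂/(k₂−k₁)].
= (3.31/0.0512)^(0.0512/(0.0512−3.31)) = (64.65)^(-0.01571) = 0.9366.
C_{P,max} = 0.9366×3.49 = 3.27 mol/L.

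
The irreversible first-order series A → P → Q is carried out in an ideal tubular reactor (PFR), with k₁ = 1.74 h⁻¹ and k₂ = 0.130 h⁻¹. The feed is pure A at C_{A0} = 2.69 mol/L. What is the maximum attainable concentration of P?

2.18 mol/L

For a first-order series the maximum intermediate yield is C_{P,max}/C_{A0} = (k₁/k₂)^[k₂/(k₂−k₁)].
= (1.74/0.130)^(0.130/(0.130−1.74)) = (13.38)^(-0.08075) = 0.8110.
C_{P,max} = 0.8110×2.69 = 2.18 mol/L.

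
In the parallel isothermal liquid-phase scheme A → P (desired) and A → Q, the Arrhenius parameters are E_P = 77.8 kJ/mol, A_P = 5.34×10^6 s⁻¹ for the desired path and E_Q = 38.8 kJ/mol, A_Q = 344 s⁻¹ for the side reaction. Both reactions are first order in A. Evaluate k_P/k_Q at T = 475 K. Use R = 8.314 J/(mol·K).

0.798

Since both paths have the same order in A, the concentration cancels and S_{P/Q} = k_P/k_Q = (A_P/A_Q)·exp[(E_Q−E_P)/(RT)].
(E_Q−E_P)/(RT) = (38.8−77.8)×10³/(8.314×475) = -39000/3949 = -9.876.
k_P/k_Q = (5.34×10^6/344)·exp(-9.876) = 15523 × 5.142×10^-5 = 0.798.
Since E_P > E_Q, raising the temperature improves selectivity toward P.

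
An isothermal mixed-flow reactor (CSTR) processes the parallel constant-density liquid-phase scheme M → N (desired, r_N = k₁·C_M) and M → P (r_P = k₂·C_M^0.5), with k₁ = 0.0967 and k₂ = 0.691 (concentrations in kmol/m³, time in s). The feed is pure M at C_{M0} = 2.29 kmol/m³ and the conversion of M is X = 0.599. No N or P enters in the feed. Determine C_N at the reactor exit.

0.162 kmol/m³

Exit C_M = C_{M0}(1−X) = 2.29×0.401 = 0.9183 kmol/m³.
Rates in a CSTR are evaluated at the outlet concentration: r_N = 0.0967×0.9183 = 0.08880, r_P = 0.691×0.9183^0.5 = 0.6622.
Fraction of consumed M going to N: r_N/(r_N+r_P) = 0.1182.
C_N = 0.1182·C_{M0}·X = 0.1182×2.29×0.599 = 0.162 kmol/m³.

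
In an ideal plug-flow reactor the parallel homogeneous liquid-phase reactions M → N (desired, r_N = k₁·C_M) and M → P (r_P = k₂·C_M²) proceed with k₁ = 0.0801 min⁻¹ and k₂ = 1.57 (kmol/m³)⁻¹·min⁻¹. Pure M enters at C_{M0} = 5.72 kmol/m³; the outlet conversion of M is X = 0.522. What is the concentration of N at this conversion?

C_M = C_{M0}(1−X) = 2.734 kmol/m³.
Along a PFR/batch, dC_N/dC_M = −r_N/(r_N+r_P) = −k₁/(k₁+k₂·C_M).
Integrating from C_{M0} to C_M: C_N = (0.0801/1.57)·ln[(0.0801+1.57·5.72)/(0.0801+1.57·2.73)] = 0.05102·ln(9.060/4.373) = 0.03717 kmol/m³.

0.0372 kmol/m³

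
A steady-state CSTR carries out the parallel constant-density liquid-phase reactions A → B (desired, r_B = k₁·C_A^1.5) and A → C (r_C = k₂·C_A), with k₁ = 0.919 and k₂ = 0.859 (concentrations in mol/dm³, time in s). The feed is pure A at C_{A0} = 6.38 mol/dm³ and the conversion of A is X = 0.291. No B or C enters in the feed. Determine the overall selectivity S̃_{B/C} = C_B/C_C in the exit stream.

Exit C_A = C_{A0}(1−X) = 6.38×0.709 = 4.523 mol/dm³.
A CSTR operates uniformly at the exit composition, giving r_B = 8.841 and r_C = 3.886 (each k·C_A^n at C_A = 4.523).
Overall selectivity = C_B/C_C = r_Bτ/(r_Cτ) = r_B/r_C = 2.28.

2.28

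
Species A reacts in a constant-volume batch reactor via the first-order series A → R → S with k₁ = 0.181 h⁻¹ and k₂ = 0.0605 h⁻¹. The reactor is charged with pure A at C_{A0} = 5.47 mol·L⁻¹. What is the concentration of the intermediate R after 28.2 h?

1.44 mol·L⁻¹

The intermediate concentration in a first-order A→B→C sequence is C_R = k₁C_{A0}(e^(−k₁t) − e^(−k₂t))/(k₂−k₁).
e^(−k₁t) = e^(−0.181×28.2) = e^(−5.104) = 0.006071; e^(−k₂t) = e^(−1.706) = 0.1816.
C_R = 0.181×5.47/(0.0605−0.181) × (0.006071−0.1816) = (-8.216)×(-0.1755) = 1.442 mol·L⁻¹.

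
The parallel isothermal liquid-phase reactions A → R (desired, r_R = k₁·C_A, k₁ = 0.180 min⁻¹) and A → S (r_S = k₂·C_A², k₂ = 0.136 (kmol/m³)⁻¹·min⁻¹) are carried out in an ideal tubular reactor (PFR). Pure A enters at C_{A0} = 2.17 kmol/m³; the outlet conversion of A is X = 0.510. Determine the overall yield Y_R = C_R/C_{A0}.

C_A = C_{A0}(1−X) = 1.063 kmol/m³.
Along a PFR/batch, dC_R/dC_A = −r_R/(r_R+r_S) = −k₁/(k₁+k₂·C_A).
Integrating from C_{A0} to C_A: C_R = (0.180/0.136)·ln[(0.180+0.136·2.17)/(0.180+0.136·1.06)] = 1.324·ln(0.4751/0.3246) = 0.5042 kmol/m³.
Y_R = C_R/C_{A0} = 0.5042/2.17 = 0.232.

0.232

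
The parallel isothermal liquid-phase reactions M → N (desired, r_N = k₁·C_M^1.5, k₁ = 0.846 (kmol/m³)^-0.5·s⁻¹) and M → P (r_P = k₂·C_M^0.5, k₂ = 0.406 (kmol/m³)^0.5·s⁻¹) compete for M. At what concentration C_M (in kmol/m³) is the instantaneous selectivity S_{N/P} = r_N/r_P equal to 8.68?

S_{N/P} = (k₁/k₂)·C_M ⇒ C_M = S·k₂/k₁.
= 8.68×0.406/0.846 = 4.17 kmol/m³.

4.17 kmol/m³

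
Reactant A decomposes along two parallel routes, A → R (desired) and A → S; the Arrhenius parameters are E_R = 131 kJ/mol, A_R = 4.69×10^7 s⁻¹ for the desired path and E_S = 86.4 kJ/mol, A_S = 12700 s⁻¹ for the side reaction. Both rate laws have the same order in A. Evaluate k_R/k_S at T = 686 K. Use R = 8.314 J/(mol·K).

1.48

With equal orders, S_{R/S} = k_R/k_S = (A_R/A_S)·exp[(E_S−E_R)/(RT)].
(E_S−E_R)/(RT) = (86.4−131)×10³/(8.314×686) = -44600/5703 = -7.820.
k_R/k_S = (4.69×10^7/12700)·exp(-7.820) = 3693 × 4.017×10^-4 = 1.48.
Since E_R > E_S, raising the temperature improves selectivity toward R.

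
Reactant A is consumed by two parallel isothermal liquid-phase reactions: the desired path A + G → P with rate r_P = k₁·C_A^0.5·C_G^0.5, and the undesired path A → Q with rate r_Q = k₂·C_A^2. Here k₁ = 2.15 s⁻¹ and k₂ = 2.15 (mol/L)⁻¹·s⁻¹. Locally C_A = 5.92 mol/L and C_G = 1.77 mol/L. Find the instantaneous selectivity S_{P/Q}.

S_{P/Q} = r_P/r_Q = (k₁·C_A^0.5·C_G^0.5)/(k₂·C_A^2) = (k₁/k₂)·C_A^-1.5·C_G^0.5.
= (2.15×5.920^0.5×1.770^0.5) / (2.15×5.920^2) = 6.960/75.35 = 0.0924.

0.0924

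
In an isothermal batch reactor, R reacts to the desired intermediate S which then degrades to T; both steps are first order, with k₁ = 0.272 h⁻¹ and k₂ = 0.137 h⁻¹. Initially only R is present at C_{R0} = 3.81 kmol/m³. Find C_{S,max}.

1.90 kmol/m³

Evaluating C_S at t_opt = ln(k₂/k₁)/(k₂−k₁) gives C_{S,max}/C_{R0} = (k₁/k₂)^[k₂/(k₂−k₁)].
= (0.272/0.137)^(0.137/(0.137−0.272)) = (1.985)^(-1.015) = 0.4986.
C_{S,max} = 0.4986×3.81 = 1.90 kmol/m³.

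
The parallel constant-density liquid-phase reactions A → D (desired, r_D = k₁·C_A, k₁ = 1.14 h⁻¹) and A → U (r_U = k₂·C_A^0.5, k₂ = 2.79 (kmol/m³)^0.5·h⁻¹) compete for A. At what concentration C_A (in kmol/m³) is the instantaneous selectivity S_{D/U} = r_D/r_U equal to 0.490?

S_{D/U} = (k₁/k₂)·C_A^0.5 ⇒ C_A = (S·k₂/k₁)^(2).
= (0.490×2.79/1.14)^(2) = (1.199)^(2) = 1.44 kmol/m³.

1.44 kmol/m³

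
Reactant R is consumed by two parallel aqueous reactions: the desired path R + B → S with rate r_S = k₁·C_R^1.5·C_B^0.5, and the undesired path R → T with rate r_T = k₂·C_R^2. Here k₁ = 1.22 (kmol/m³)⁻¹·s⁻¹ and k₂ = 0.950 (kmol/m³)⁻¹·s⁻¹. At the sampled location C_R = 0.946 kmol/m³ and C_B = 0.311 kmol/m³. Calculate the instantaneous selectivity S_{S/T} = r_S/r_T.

0.736

S_{S/T} = r_S/r_T = (k₁·C_R^1.5·C_B^0.5)/(k₂·C_R^2) = (k₁/k₂)·C_R^-0.5·C_B^0.5.
= (1.22×0.9460^1.5×0.3110^0.5) / (0.950×0.9460^2) = 0.6260/0.8502 = 0.736.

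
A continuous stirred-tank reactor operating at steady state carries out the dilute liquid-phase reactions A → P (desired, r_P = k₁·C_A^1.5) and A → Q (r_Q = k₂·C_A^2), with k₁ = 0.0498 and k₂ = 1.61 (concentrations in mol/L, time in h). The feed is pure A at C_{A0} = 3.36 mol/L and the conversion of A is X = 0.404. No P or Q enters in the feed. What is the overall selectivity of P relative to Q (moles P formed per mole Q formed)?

0.0219

Exit C_A = C_{A0}(1−X) = 3.36×0.596 = 2.003 mol/L.
Rates in a CSTR are evaluated at the outlet concentration: r_P = 0.0498×2.003^1.5 = 0.1411, r_Q = 1.61×2.003^2 = 6.456.
Overall selectivity = C_P/C_Q = r_Pτ/(r_Qτ) = r_P/r_Q = 0.0219.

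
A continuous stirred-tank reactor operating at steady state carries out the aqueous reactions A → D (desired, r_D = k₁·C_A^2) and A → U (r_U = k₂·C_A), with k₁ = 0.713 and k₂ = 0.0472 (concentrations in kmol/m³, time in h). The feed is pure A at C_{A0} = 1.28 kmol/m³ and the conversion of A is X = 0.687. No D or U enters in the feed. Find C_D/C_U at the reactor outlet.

Exit C_A = C_{A0}(1−X) = 1.28×0.313 = 0.4006 kmol/m³.
Rates in a CSTR are evaluated at the outlet concentration: r_D = 0.713×0.4006^2 = 0.1144, r_U = 0.0472×0.4006 = 0.01891.
Overall selectivity = C_D/C_U = r_Dτ/(r_Uτ) = r_D/r_U = 6.05.

6.05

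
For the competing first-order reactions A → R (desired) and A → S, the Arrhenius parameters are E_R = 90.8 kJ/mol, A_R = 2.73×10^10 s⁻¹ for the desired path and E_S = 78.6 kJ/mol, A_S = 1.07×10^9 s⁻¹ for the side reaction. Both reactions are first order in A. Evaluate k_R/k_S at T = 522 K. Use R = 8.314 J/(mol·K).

Since both paths have the same order in A, the concentration cancels and S_{R/S} = k_R/k_S = (A_R/A_S)·exp[(E_S−E_R)/(RT)].
(E_S−E_R)/(RT) = (78.6−90.8)×10³/(8.314×522) = -12200/4340 = -2.811.
k_R/k_S = (2.73×10^10/1.07×10^9)·exp(-2.811) = 25.51 × 0.06014 = 1.53.

1.53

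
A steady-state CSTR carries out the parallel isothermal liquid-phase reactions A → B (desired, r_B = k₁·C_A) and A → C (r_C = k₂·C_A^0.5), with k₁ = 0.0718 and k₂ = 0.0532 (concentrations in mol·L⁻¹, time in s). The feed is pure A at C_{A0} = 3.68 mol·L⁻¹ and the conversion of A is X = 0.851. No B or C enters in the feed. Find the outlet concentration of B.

Exit C_A = C_{A0}(1−X) = 3.68×0.149 = 0.5483 mol·L⁻¹.
A CSTR operates uniformly at the exit composition, giving r_B = 0.03937 and r_C = 0.03939 (each k·C_A^n at C_A = 0.5483).
Fraction of consumed A going to B: r_B/(r_B+r_C) = 0.4998.
C_B = 0.4998·C_{A0}·X = 0.4998×3.68×0.851 = 1.57 mol·L⁻¹.

1.57 mol·L⁻¹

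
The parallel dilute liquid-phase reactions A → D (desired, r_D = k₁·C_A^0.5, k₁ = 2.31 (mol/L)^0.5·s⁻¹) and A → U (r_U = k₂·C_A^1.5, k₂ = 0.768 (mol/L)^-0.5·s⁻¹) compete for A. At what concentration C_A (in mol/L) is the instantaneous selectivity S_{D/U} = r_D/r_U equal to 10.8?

S_{D/U} = (k₁/k₂)·C_A⁻¹ ⇒ C_A = (S·k₂/k₁)^(-1).
= (10.8×0.768/2.31)^(-1) = (3.591)^(-1) = 0.279 mol/L.

0.279 mol/L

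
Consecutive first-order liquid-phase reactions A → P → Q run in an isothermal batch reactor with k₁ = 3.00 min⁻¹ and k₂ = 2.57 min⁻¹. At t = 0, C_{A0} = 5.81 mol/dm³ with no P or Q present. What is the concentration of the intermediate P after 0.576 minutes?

2.02 mol/dm³

For first-order series with pure A initially, C_P(t) = k₁C_{A0}/(k₂−k₁)·(e^(−k₁t) − e^(−k₂t)).
e^(−k₁t) = e^(−3.00×0.576) = e^(−1.728) = 0.1776; e^(−k₂t) = e^(−1.480) = 0.2276.
C_P = 3.00×5.81/(2.57−3.00) × (0.1776−0.2276) = (-40.53)×(-0.04993) = 2.024 mol/dm³.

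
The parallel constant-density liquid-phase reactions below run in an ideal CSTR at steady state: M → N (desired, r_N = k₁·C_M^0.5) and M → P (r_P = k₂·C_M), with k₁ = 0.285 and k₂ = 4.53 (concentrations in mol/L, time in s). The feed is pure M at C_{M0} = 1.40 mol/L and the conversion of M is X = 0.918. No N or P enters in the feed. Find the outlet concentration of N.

0.201 mol/L

Exit C_M = C_{M0}(1−X) = 1.40×0.0820 = 0.1148 mol/L.
Rates in a CSTR are evaluated at the outlet concentration: r_N = 0.285×0.1148^0.5 = 0.09656, r_P = 4.53×0.1148 = 0.5200.
Fraction of consumed M going to N: r_N/(r_N+r_P) = 0.1566.
C_N = 0.1566·C_{M0}·X = 0.1566×1.40×0.918 = 0.201 mol/L.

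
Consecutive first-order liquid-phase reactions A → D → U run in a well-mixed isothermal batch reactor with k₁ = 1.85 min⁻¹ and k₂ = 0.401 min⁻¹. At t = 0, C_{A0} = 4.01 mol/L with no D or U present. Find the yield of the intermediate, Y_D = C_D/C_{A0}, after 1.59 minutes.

0.607

For first-order series with pure A initially, C_D(t) = k₁C_{A0}/(k₂−k₁)·(e^(−k₁t) − e^(−k₂t)).
e^(−k₁t) = e^(−1.85×1.59) = e^(−2.942) = 0.05279; e^(−k₂t) = e^(−0.6376) = 0.5286.
C_D = 1.85×4.01/(0.401−1.85) × (0.05279−0.5286) = (-5.120)×(-0.4758) = 2.436 mol/L.
Y_D = C_D/C_{A0} = 2.436/4.01 = 0.607.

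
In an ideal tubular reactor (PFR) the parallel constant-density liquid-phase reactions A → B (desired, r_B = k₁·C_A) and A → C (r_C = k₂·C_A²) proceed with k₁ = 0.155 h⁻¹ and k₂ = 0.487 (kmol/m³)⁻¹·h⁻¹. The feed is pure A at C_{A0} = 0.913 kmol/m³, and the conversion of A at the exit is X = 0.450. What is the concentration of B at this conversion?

0.129 kmol/m³

C_A = C_{A0}(1−X) = 0.5022 kmol/m³.
Along a PFR/batch, dC_B/dC_A = −r_B/(r_B+r_C) = −k₁/(k₁+k₂·C_A).
Integrating from C_{A0} to C_A: C_B = (0.155/0.487)·ln[(0.155+0.487·0.913)/(0.155+0.487·0.502)] = 0.3183·ln(0.5996/0.3995) = 0.1292 kmol/m³.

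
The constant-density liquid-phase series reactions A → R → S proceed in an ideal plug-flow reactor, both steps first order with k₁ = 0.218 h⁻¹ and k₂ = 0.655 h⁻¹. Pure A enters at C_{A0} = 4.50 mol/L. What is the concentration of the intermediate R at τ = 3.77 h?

The intermediate concentration in a first-order A→B→C sequence is C_R = k₁C_{A0}(e^(−k₁τ) − e^(−k₂τ))/(k₂−k₁).
e^(−k₁τ) = e^(−0.218×3.77) = e^(−0.8219) = 0.4396; e^(−k₂τ) = e^(−2.469) = 0.08464.
C_R = 0.218×4.50/(0.655−0.218) × (0.4396−0.08464) = 2.245×0.3550 = 0.7969 mol/L.

0.797 mol/L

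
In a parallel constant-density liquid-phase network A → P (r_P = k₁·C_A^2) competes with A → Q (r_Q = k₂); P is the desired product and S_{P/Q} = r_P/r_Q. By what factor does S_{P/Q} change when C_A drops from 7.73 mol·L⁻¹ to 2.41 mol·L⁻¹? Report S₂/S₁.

S_{P/Q} = (k₁/k₂)·C_A^2, so S₂/S₁ = (C_{A,2}/C_{A,1})^2.
= (2.41/7.73)^2 = (0.3118)^2 = 0.0972.

0.0972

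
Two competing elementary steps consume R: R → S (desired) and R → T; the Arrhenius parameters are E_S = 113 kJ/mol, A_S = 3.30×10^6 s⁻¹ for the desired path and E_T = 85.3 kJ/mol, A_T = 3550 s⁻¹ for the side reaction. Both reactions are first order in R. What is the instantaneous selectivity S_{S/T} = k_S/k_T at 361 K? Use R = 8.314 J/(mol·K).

With equal orders, S_{S/T} = k_S/k_T = (A_S/A_T)·exp[(E_T−E_S)/(RT)].
(E_T−E_S)/(RT) = (85.3−113)×10³/(8.314×361) = -27700/3001 = -9.229.
k_S/k_T = (3.30×10^6/3550)·exp(-9.229) = 929.6 × 9.813×10^-5 = 0.0912.

0.0912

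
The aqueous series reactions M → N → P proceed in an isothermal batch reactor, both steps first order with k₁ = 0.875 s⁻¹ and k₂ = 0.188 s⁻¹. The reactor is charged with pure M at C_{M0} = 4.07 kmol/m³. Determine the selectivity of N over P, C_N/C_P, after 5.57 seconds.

0.788

The intermediate concentration in a first-order A→B→C sequence is C_N = k₁C_{M0}(e^(−k₁t) − e^(−k₂t))/(k₂−k₁).
e^(−k₁t) = e^(−0.875×5.57) = e^(−4.874) = 0.007645; e^(−k₂t) = e^(−1.047) = 0.3509.
C_N = 0.875×4.07/(0.188−0.875) × (0.007645−0.3509) = (-5.184)×(-0.3433) = 1.780 kmol/m³.
C_M = C_{M0}e^(−k₁t) = 0.03111 kmol/m³, so C_P = C_{M0}−C_M−C_N = 2.259 kmol/m³; C_N/C_P = 0.788.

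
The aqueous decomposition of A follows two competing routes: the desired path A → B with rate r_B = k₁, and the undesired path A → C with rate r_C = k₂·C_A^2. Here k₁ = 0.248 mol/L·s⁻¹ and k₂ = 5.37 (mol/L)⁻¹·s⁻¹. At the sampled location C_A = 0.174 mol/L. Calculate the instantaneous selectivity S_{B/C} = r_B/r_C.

1.53

S_{B/C} = r_B/r_C = (k₁)/(k₂·C_A^2) = (k₁/k₂)·C_A^-2.
= (0.248) / (5.37×0.1740^2) = 0.2480/0.1626 = 1.53.
The undesired path is higher order in A, so low C_A (CSTR or dilute feed) favours B.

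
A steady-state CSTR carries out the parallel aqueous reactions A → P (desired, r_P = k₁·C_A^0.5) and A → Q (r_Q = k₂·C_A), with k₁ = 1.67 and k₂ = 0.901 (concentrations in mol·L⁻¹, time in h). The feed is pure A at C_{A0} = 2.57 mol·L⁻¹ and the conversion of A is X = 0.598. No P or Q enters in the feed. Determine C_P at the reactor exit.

0.993 mol·L⁻¹

Exit C_A = C_{A0}(1−X) = 2.57×0.402 = 1.033 mol·L⁻¹.
Rates in a CSTR are evaluated at the outlet concentration: r_P = 1.67×1.033^0.5 = 1.697, r_Q = 0.901×1.033 = 0.9309.
Fraction of consumed A going to P: r_P/(r_P+r_Q) = 0.6458.
C_P = 0.6458·C_{A0}·X = 0.6458×2.57×0.598 = 0.993 mol·L⁻¹.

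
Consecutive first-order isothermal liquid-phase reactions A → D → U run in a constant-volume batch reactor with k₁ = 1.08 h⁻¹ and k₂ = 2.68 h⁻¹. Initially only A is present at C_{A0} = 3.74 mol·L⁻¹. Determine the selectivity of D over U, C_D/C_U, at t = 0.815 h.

Solving the coupled first-order balances gives C_D(t) = [k₁/(k₂−k₁)]·C_{A0}·(e^(−k₁t) − e^(−k₂t)).
e^(−k₁t) = e^(−1.08×0.815) = e^(−0.8802) = 0.4147; e^(−k₂t) = e^(−2.184) = 0.1126.
C_D = 1.08×3.74/(2.68−1.08) × (0.4147−0.1126) = 2.524×0.3021 = 0.7627 mol·L⁻¹.
C_A = C_{A0}e^(−k₁t) = 1.551 mol·L⁻¹, so C_U = C_{A0}−C_A−C_D = 1.426 mol·L⁻¹; C_D/C_U = 0.535.

0.535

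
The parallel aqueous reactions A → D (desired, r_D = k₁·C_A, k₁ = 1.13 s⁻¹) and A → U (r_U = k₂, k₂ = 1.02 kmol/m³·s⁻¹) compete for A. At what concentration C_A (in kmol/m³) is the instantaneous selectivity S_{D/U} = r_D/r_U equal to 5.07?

4.58 kmol/m³

S_{D/U} = (k₁/k₂)·C_A ⇒ C_A = S·k₂/k₁.
= 5.07×1.02/1.13 = 4.58 kmol/m³.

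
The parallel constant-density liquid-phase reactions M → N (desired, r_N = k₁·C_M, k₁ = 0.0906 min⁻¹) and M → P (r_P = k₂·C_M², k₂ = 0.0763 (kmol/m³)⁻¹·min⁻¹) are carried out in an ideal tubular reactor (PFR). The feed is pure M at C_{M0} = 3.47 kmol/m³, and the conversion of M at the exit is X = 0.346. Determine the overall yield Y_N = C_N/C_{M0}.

0.102

C_M = C_{M0}(1−X) = 2.269 kmol/m³.
Along a PFR/batch, dC_N/dC_M = −r_N/(r_N+r_P) = −k₁/(k₁+k₂·C_M).
Integrating from C_{M0} to C_M: C_N = (0.0906/0.0763)·ln[(0.0906+0.0763·3.47)/(0.0906+0.0763·2.27)] = 1.187·ln(0.3554/0.2638) = 0.3540 kmol/m³.
Y_N = C_N/C_{M0} = 0.3540/3.47 = 0.102.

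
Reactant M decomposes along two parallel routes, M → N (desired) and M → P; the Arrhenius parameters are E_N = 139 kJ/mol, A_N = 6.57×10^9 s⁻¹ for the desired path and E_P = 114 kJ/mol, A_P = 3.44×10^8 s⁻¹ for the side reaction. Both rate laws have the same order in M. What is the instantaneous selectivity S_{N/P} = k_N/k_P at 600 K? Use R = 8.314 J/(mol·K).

0.127

Since both paths have the same order in M, the concentration cancels and S_{N/P} = k_N/k_P = (A_N/A_P)·exp[(E_P−E_N)/(RT)].
(E_P−E_N)/(RT) = (114−139)×10³/(8.314×600) = -25000/4988 = -5.012.
k_N/k_P = (6.57×10^9/3.44×10^8)·exp(-5.012) = 19.10 × 0.006660 = 0.127.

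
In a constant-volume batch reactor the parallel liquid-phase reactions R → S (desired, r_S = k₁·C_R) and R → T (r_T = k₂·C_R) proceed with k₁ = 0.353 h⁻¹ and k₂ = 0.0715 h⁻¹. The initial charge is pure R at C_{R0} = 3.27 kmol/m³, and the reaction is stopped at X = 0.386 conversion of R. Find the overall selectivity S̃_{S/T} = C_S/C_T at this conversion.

C_R = C_{R0}(1−X) = 2.008 kmol/m³.
Both paths are first order in R, so the instantaneous fraction to S is constant: dC_S/d(−C_R) = k₁/(k₁+k₂) = 0.8316.
C_S = 0.8316·(C_{R0}−C_R) = 0.8316×1.262 = 1.05 kmol/m³.
C_T = (C_{R0}−C_R)−C_S = 0.2126 kmol/m³; S̃_{S/T} = 1.050/0.2126 = 4.94.

4.94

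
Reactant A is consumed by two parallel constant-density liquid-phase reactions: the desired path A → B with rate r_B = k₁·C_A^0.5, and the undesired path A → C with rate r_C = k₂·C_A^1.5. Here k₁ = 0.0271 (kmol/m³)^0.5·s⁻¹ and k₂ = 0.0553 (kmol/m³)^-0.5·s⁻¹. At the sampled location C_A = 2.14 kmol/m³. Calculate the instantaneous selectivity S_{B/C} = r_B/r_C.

0.229

S_{B/C} = r_B/r_C = (k₁·C_A^0.5)/(k₂·C_A^1.5) = (k₁/k₂)·C_A⁻¹.
= (0.0271×2.140^0.5) / (0.0553×2.140^1.5) = 0.03964/0.1731 = 0.229.
The undesired path is higher order in A, so low C_A (CSTR or dilute feed) favours B.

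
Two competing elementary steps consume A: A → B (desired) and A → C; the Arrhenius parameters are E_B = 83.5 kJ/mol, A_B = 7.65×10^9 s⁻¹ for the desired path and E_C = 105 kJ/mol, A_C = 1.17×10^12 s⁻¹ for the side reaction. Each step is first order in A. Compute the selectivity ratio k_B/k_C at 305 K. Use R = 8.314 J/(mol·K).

31.5

k_B/k_C = (A_B/A_C)·exp[−(E_B−E_C)/(RT)] = (A_B/A_C)·exp[(E_C−E_B)/(RT)].
(E_C−E_B)/(RT) = (105−83.5)×10³/(8.314×305) = 21500/2536 = 8.479.
k_B/k_C = (7.65×10^9/1.17×10^12)·exp(8.479) = 0.006538 × 4811 = 31.5.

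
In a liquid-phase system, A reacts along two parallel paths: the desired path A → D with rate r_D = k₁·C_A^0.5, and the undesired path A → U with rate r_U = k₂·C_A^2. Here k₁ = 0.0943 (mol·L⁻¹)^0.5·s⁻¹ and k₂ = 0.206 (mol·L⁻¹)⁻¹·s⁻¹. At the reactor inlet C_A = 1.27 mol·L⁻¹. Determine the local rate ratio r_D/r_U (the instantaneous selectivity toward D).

S_{D/U} = r_D/r_U = (k₁·C_A^0.5)/(k₂·C_A^2) = (k₁/k₂)·C_A^-1.5.
= (0.0943×1.270^0.5) / (0.206×1.270^2) = 0.1063/0.3323 = 0.320.

0.320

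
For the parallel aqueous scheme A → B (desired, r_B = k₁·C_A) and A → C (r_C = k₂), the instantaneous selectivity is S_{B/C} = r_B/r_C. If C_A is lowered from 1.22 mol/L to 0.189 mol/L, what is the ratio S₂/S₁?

S_{B/C} = (k₁/k₂)·C_A, so S₂/S₁ = (C_{A,2}/C_{A,1}).
= 0.189/1.22 = 0.155.
Selectivity toward B falls as C_A falls — high-concentration operation is favoured.

0.155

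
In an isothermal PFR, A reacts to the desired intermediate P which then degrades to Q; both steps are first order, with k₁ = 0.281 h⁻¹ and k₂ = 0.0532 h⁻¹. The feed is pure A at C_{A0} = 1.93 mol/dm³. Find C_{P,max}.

1.31 mol/dm³

Evaluating C_P at τ_opt = ln(k₂/k₁)/(k₂−k₁) gives C_{P,max}/C_{A0} = (k₁/k₂)^[k₂/(k₂−k₁)].
= (0.281/0.0532)^(0.0532/(0.0532−0.281)) = (5.282)^(-0.2335) = 0.6780.
C_{P,max} = 0.6780×1.93 = 1.31 mol/dm³.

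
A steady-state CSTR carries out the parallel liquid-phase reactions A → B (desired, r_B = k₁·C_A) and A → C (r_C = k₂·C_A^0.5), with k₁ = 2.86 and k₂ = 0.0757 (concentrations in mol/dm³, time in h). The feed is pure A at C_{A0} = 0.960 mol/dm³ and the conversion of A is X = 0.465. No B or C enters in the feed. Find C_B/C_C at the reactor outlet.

27.1

Exit C_A = C_{A0}(1−X) = 0.960×0.535 = 0.5136 mol/dm³.
In a CSTR the entire volume is at exit conditions, so r_B = 2.86×0.5136 = 1.469 and r_C = 0.0757×0.5136^0.5 = 0.05425.
Overall selectivity = C_B/C_C = r_Bτ/(r_Cτ) = r_B/r_C = 27.1.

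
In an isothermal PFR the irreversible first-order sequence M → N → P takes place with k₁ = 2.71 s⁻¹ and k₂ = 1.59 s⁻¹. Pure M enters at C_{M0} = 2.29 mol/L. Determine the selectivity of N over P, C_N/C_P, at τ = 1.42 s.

The intermediate concentration in a first-order A→B→C sequence is C_N = k₁C_{M0}(e^(−k₁τ) − e^(−k₂τ))/(k₂−k₁).
e^(−k₁τ) = e^(−2.71×1.42) = e^(−3.848) = 0.02132; e^(−k₂τ) = e^(−2.258) = 0.1046.
C_N = 2.71×2.29/(1.59−2.71) × (0.02132−0.1046) = (-5.541)×(-0.08326) = 0.4614 mol/L.
C_M = C_{M0}e^(−k₁τ) = 0.04882 mol/L, so C_P = C_{M0}−C_M−C_N = 1.780 mol/L; C_N/C_P = 0.259.

0.259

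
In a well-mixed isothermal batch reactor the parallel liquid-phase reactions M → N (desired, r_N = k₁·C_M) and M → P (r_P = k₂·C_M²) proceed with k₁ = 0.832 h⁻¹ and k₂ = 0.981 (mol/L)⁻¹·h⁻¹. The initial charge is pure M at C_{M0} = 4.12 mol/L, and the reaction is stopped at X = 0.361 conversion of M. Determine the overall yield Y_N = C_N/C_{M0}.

0.0732

C_M = C_{M0}(1−X) = 2.633 mol/L.
Along a PFR/batch, dC_N/dC_M = −r_N/(r_N+r_P) = −k₁/(k₁+k₂·C_M).
Integrating from C_{M0} to C_M: C_N = (0.832/0.981)·ln[(0.832+0.981·4.12)/(0.832+0.981·2.63)] = 0.8481·ln(4.874/3.415) = 0.3017 mol/L.
Y_N = C_N/C_{M0} = 0.3017/4.12 = 0.0732.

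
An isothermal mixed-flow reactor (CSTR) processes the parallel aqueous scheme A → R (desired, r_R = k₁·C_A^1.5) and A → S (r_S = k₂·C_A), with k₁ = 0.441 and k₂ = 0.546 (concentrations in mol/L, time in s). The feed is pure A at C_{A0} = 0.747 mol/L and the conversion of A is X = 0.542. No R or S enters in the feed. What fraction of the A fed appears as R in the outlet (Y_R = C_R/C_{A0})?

Exit C_A = C_{A0}(1−X) = 0.747×0.458 = 0.3421 mol/L.
A CSTR operates uniformly at the exit composition, giving r_R = 0.08825 and r_S = 0.1868 (each k·C_A^n at C_A = 0.3421).
Fraction of consumed A going to R: r_R/(r_R+r_S) = 0.3209.
C_R = 0.3209·C_{A0}·X = 0.3209×0.747×0.542 = 0.130 mol/L; Y_R = C_R/C_{A0} = 0.174.

0.174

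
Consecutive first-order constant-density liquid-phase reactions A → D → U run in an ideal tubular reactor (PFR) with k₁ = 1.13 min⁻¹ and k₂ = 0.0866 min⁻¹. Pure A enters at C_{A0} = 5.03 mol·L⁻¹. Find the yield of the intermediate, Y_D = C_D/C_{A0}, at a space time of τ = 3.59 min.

For first-order series with pure A initially, C_D(τ) = k₁C_{A0}/(k₂−k₁)·(e^(−k₁τ) − e^(−k₂τ)).
e^(−k₁τ) = e^(−1.13×3.59) = e^(−4.057) = 0.01731; e^(−k₂τ) = e^(−0.3109) = 0.7328.
C_D = 1.13×5.03/(0.0866−1.13) × (0.01731−0.7328) = (-5.447)×(-0.7155) = 3.898 mol·L⁻¹.
Y_D = C_D/C_{A0} = 3.898/5.03 = 0.775.

0.775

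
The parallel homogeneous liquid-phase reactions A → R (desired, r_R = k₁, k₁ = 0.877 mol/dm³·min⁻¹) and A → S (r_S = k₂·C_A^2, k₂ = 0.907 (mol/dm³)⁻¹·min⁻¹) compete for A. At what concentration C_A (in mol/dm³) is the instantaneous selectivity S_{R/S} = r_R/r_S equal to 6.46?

S_{R/S} = (k₁/k₂)·C_A^-2 ⇒ C_A = (S·k₂/k₁)^(-0.5).
= (6.46×0.907/0.877)^(-0.5) = (6.681)^(-0.5) = 0.387 mol/dm³.

0.387 mol/dm³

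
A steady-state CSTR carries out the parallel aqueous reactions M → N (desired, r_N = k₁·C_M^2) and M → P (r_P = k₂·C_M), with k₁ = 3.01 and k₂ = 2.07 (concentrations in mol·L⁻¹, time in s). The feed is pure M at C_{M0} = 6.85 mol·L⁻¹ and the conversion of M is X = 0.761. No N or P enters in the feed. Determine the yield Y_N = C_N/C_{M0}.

Exit C_M = C_{M0}(1−X) = 6.85×0.239 = 1.637 mol·L⁻¹.
In a CSTR the entire volume is at exit conditions, so r_N = 3.01×1.637^2 = 8.068 and r_P = 2.07×1.637 = 3.389.
Fraction of consumed M going to N: r_N/(r_N+r_P) = 0.7042.
C_N = 0.7042·C_{M0}·X = 0.7042×6.85×0.761 = 3.67 mol·L⁻¹; Y_N = C_N/C_{M0} = 0.536.

0.536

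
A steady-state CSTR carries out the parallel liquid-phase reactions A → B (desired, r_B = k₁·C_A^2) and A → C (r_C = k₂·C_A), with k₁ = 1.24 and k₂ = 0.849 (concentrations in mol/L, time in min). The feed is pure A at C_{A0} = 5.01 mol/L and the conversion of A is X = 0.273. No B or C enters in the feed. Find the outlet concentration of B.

Exit C_A = C_{A0}(1−X) = 5.01×0.727 = 3.642 mol/L.
A CSTR operates uniformly at the exit composition, giving r_B = 16.45 and r_C = 3.092 (each k·C_A^n at C_A = 3.642).
Fraction of consumed A going to B: r_B/(r_B+r_C) = 0.8418.
C_B = 0.8418·C_{A0}·X = 0.8418×5.01×0.273 = 1.15 mol/L.

1.15 mol/L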